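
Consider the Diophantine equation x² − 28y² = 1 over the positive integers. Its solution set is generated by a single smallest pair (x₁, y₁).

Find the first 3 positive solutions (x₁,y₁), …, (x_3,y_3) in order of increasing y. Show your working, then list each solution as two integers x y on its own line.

[5; 3,2,3,10] for √28; ℓ=4 ⇒ convergent index 3
step 0: (5, 1)  from 5·(1,0) + (0,1)
step 1: (16, 3)  from 3·(5,1) + (1,0)
step 2: (37, 7)  from 2·(16,3) + (5,1)
step 3: (127, 24)  from 3·(37,7) + (16,3)
fundamental: x₁=127, y₁=24  (since 16129 − 28·576 = 1)
n=2: (127,24)∘(127,24) = (127·127+28·24·24, 127·24+24·127) = (32257,6096)
n=3: (32257,6096)∘(127,24) = (127·32257+28·24·6096, 127·6096+24·32257) = (8193151,1548360)

127 24
32257 6096
8193151 1548360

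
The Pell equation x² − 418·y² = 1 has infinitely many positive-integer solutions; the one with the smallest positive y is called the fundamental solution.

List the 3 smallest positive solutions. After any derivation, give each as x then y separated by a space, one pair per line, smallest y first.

33857 1656
2292592897 112134384
155240635393601 7593067676520

√418 → a₀=20, period (2,4,20,4,2,40); ℓ=6 even so k=5
k=0  a_k=20  p_k/q_k = 20/1
…
k=4  a_k=4  p_k/q_k = 15068/737
k=5  a_k=2  p_k/q_k = 33857/1656
fundamental: x₁=33857, y₁=1656  (since 1146296449 − 418·2742336 = 1)
(x_2, y_2) = (33857·33857 + 418·1656·1656, 33857·1656 + 1656·33857) = (2292592897, 112134384)
(x_3, y_3) = (33857·2292592897 + 418·1656·112134384, 33857·112134384 + 1656·2292592897) = (155240635393601, 7593067676520)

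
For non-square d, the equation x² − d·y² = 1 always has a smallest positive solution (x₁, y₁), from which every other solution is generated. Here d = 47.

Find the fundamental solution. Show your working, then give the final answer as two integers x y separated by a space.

√47 → a₀=6, period (1,5,1,12); ℓ=4 even so k=3
k=0  a_k=6  p_k/q_k = 6/1
k=1  a_k=1  p_k/q_k = 7/1
k=2  a_k=5  p_k/q_k = 41/6
k=3  a_k=1  p_k/q_k = 48/7
→ (48, 7).  Check: 48²=2304, 47·7²=2303, difference 1.

48 7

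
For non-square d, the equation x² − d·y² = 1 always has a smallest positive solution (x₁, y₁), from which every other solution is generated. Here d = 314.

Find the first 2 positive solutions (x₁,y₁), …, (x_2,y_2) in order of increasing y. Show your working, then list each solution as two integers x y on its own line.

√314 → a₀=17, period (1,2,1,1,2,1,34); ℓ=7 odd so k=13
a_0=17:  p_0=17·1+0=17,  q_0=17·0+1=1
a_1=1:  p_1=1·17+1=18,  q_1=1·1+0=1
…
a_3=1:  p_3=1·53+18=71,  q_3=1·3+1=4
a_4=1:  p_4=1·71+53=124,  q_4=1·4+3=7
…
a_6=1:  p_6=1·319+124=443,  q_6=1·18+7=25
a_7=34:  p_7=34·443+319=15381,  q_7=34·25+18=868
…
a_9=2:  p_9=2·15824+15381=47029,  q_9=2·893+868=2654
a_10=1:  p_10=1·47029+15824=62853,  q_10=1·2654+893=3547
a_11=1:  p_11=1·62853+47029=109882,  q_11=1·3547+2654=6201
a_12=2:  p_12=2·109882+62853=282617,  q_12=2·6201+3547=15949
a_13=1:  p_13=1·282617+109882=392499,  q_13=1·15949+6201=22150
→ (392499, 22150).  Check: 392499²=154055465001, 314·22150²=154055465000, difference 1.
k=2:  x_2 = 392499·392499+314·22150·22150 = 308110930001,  y_2 = 392499·22150+22150·392499 = 17387705700

392499 22150
308110930001 17387705700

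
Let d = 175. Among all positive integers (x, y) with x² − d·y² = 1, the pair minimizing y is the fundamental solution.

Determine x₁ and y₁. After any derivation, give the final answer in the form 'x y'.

2024 153

√175 = [13; 4,2,1,2,4,26, …], period ℓ=6 (even) → k=5
a_0=13:  p_0=13·1+0=13,  q_0=13·0+1=1
a_1=4:  p_1=4·13+1=53,  q_1=4·1+0=4
a_2=2:  p_2=2·53+13=119,  q_2=2·4+1=9
a_3=1:  p_3=1·119+53=172,  q_3=1·9+4=13
a_4=2:  p_4=2·172+119=463,  q_4=2·13+9=35
a_5=4:  p_5=4·463+172=2024,  q_5=4·35+13=153
fundamental: x₁=2024, y₁=153  (since 4096576 − 175·23409 = 1)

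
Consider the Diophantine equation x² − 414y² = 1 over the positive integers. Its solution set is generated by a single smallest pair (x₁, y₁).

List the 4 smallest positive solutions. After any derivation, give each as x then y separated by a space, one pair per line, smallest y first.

d=414: √d = [20; 2,1,7,2,7,1,2,40] (ℓ=8, even), read p_7/q_7
step 0: (20, 1)  from 20·(1,0) + (0,1)
…
step 6: (8444, 415)  from 1·(7447,366) + (997,49)
step 7: (24335, 1196)  from 2·(8444,415) + (7447,366)
(x₁, y₁) = (24335, 1196);  24335² − 414·1196² = 1 ✓
(x_2, y_2) = (24335·24335 + 414·1196·1196, 24335·1196 + 1196·24335) = (1184384449, 58209320)
(x_3, y_3) = (24335·1184384449 + 414·1196·58209320, 24335·58209320 + 1196·1184384449) = (57643991108495, 2833047603204)
(x_4, y_4) = (24335·57643991108495 + 414·1196·2833047603204, 24335·2833047603204 + 1196·57643991108495) = (2805533046066067201, 137884426789729360)

24335 1196
1184384449 58209320
57643991108495 2833047603204
2805533046066067201 137884426789729360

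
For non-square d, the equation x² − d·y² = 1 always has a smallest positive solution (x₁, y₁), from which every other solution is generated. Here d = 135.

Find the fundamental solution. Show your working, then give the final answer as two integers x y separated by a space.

√135 = [11; 1,1,1,1,1,1,1,22, …], period ℓ=8 (even) → k=7
k=0  a_k=11  p_k/q_k = 11/1
k=1  a_k=1  p_k/q_k = 12/1
k=2  a_k=1  p_k/q_k = 23/2
k=3  a_k=1  p_k/q_k = 35/3
k=4  a_k=1  p_k/q_k = 58/5
k=5  a_k=1  p_k/q_k = 93/8
k=6  a_k=1  p_k/q_k = 151/13
k=7  a_k=1  p_k/q_k = 244/21
(x₁, y₁) = (244, 21);  244² − 135·21² = 1 ✓

244 21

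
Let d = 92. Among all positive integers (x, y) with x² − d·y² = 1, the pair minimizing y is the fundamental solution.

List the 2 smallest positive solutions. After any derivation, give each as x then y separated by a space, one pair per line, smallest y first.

[9; 1,1,2,4,2,1,1,18] for √92; ℓ=8 ⇒ convergent index 7
a_0=9:  p_0=9·1+0=9,  q_0=9·0+1=1
…
a_2=1:  p_2=1·10+9=19,  q_2=1·1+1=2
a_3=2:  p_3=2·19+10=48,  q_3=2·2+1=5
a_4=4:  p_4=4·48+19=211,  q_4=4·5+2=22
…
a_6=1:  p_6=1·470+211=681,  q_6=1·49+22=71
a_7=1:  p_7=1·681+470=1151,  q_7=1·71+49=120
fundamental: x₁=1151, y₁=120  (since 1324801 − 92·14400 = 1)
n=2: (1151,120)∘(1151,120) = (1151·1151+92·120·120, 1151·120+120·1151) = (2649601,276240)

1151 120
2649601 276240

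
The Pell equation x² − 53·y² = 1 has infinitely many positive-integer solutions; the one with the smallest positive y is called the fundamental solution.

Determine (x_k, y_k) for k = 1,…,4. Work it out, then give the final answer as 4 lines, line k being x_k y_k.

66249 9100
8777860001 1205731800
1163048894346249 159757052027300
154101652394311440001 21167489878307463600

[7; 3,1,1,3,14] for √53; ℓ=5 ⇒ convergent index 9
i=0: a=7 ⇒ p=7, q=1
…
i=4: a=3 ⇒ p=182, q=25
…
i=6: a=3 ⇒ p=7979, q=1096
…
i=8: a=1 ⇒ p=18557, q=2549
i=9: a=3 ⇒ p=66249, q=9100
fundamental: x₁=66249, y₁=9100  (since 4388930001 − 53·82810000 = 1)
(x_2, y_2) = (66249·66249 + 53·9100·9100, 66249·9100 + 9100·66249) = (8777860001, 1205731800)
(x_3, y_3) = (66249·8777860001 + 53·9100·1205731800, 66249·1205731800 + 9100·8777860001) = (1163048894346249, 159757052027300)
(x_4, y_4) = (66249·1163048894346249 + 53·9100·159757052027300, 66249·159757052027300 + 9100·1163048894346249) = (154101652394311440001, 21167489878307463600)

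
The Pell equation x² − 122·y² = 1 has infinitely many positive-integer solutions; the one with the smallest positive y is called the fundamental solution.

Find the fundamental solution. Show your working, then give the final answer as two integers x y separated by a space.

243 22

d=122: √d = [11; 22] (ℓ=1, odd), read p_1/q_1
i=0: a=11 ⇒ p=11, q=1
i=1: a=22 ⇒ p=243, q=22
fundamental: x₁=243, y₁=22  (since 59049 − 122·484 = 1)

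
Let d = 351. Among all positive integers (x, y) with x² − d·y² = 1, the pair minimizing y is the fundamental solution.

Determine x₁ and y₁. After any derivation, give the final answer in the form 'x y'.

[18; 1,2,1,3,2,2,2,3,1,2,1,36] for √351; ℓ=12 ⇒ convergent index 11
a_0=18:  p_0=18·1+0=18,  q_0=18·0+1=1
…
a_4=3:  p_4=3·75+56=281,  q_4=3·4+3=15
…
a_7=2:  p_7=2·1555+637=3747,  q_7=2·83+34=200
a_8=3:  p_8=3·3747+1555=12796,  q_8=3·200+83=683
…
a_10=2:  p_10=2·16543+12796=45882,  q_10=2·883+683=2449
a_11=1:  p_11=1·45882+16543=62425,  q_11=1·2449+883=3332
(x₁, y₁) = (62425, 3332);  62425² − 351·3332² = 1 ✓

62425 3332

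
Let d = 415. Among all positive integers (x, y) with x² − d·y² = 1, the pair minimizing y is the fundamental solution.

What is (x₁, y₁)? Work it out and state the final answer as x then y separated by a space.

18412804 903849

[20; 2,1,2,4,6,…,1,2,40] for √415; ℓ=16 ⇒ convergent index 15
i=0: a=20 ⇒ p=20, q=1
…
i=4: a=4 ⇒ p=713, q=35
i=5: a=6 ⇒ p=4441, q=218
i=6: a=1 ⇒ p=5154, q=253
i=7: a=1 ⇒ p=9595, q=471
i=8: a=3 ⇒ p=33939, q=1666
i=9: a=1 ⇒ p=43534, q=2137
i=10: a=1 ⇒ p=77473, q=3803
i=11: a=6 ⇒ p=508372, q=24955
i=12: a=4 ⇒ p=2110961, q=103623
i=13: a=2 ⇒ p=4730294, q=232201
i=14: a=1 ⇒ p=6841255, q=335824
i=15: a=2 ⇒ p=18412804, q=903849
fundamental: x₁=18412804, y₁=903849  (since 339031351142416 − 415·816943014801 = 1)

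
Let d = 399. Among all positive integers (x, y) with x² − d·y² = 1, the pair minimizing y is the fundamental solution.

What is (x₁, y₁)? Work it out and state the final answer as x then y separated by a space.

20 1

√399 → a₀=19, period (1,38); ℓ=2 even so k=1
step 0: (19, 1)  from 19·(1,0) + (0,1)
step 1: (20, 1)  from 1·(19,1) + (1,0)
fundamental: x₁=20, y₁=1  (since 400 − 399·1 = 1)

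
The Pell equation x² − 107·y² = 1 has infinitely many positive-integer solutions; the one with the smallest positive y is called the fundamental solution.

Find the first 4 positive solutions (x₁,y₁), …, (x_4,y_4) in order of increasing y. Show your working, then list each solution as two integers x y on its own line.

962 93
1850887 178932
3561105626 344265075
6851565373537 662365825368

√107 → a₀=10, period (2,1,9,1,2,20); ℓ=6 even so k=5
a_0=10:  p_0=10·1+0=10,  q_0=10·0+1=1
a_1=2:  p_1=2·10+1=21,  q_1=2·1+0=2
a_2=1:  p_2=1·21+10=31,  q_2=1·2+1=3
a_3=9:  p_3=9·31+21=300,  q_3=9·3+2=29
a_4=1:  p_4=1·300+31=331,  q_4=1·29+3=32
a_5=2:  p_5=2·331+300=962,  q_5=2·32+29=93
fundamental: x₁=962, y₁=93  (since 925444 − 107·8649 = 1)
(962+93√107)^2 = 1850887 + 178932√107
(962+93√107)^3 = 3561105626 + 344265075√107
(962+93√107)^4 = 6851565373537 + 662365825368√107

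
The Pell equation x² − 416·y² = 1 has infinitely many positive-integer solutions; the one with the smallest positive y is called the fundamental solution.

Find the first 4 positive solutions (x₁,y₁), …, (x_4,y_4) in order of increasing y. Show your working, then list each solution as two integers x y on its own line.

√416 → a₀=20, period (2,1,1,9,1,1,2,40); ℓ=8 even so k=7
step 0: (20, 1)  from 20·(1,0) + (0,1)
…
step 4: (979, 48)  from 9·(102,5) + (61,3)
…
step 6: (2060, 101)  from 1·(1081,53) + (979,48)
step 7: (5201, 255)  from 2·(2060,101) + (1081,53)
(x₁, y₁) = (5201, 255);  5201² − 416·255² = 1 ✓
k=2:  x_2 = 5201·5201+416·255·255 = 54100801,  y_2 = 5201·255+255·5201 = 2652510
k=3:  x_3 = 5201·54100801+416·255·2652510 = 562756526801,  y_3 = 5201·2652510+255·54100801 = 27591408765
k=4:  x_4 = 5201·562756526801+416·255·27591408765 = 5853793337683201,  y_4 = 5201·27591408765+255·562756526801 = 287005831321020

5201 255
54100801 2652510
562756526801 27591408765
5853793337683201 287005831321020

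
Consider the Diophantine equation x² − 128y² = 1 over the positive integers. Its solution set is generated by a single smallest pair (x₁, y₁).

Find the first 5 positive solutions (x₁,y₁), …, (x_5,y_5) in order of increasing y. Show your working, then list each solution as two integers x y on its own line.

577 51
665857 58854
768398401 67917465
886731088897 78376695756
1023286908188737 90446638984959

d=128: √d = [11; 3,5,3,22] (ℓ=4, even), read p_3/q_3
a_0=11:  p_0=11·1+0=11,  q_0=11·0+1=1
…
a_2=5:  p_2=5·34+11=181,  q_2=5·3+1=16
a_3=3:  p_3=3·181+34=577,  q_3=3·16+3=51
fundamental: x₁=577, y₁=51  (since 332929 − 128·2601 = 1)
(x_2, y_2) = (577·577 + 128·51·51, 577·51 + 51·577) = (665857, 58854)
(x_3, y_3) = (577·665857 + 128·51·58854, 577·58854 + 51·665857) = (768398401, 67917465)
(x_4, y_4) = (577·768398401 + 128·51·67917465, 577·67917465 + 51·768398401) = (886731088897, 78376695756)
(x_5, y_5) = (577·886731088897 + 128·51·78376695756, 577·78376695756 + 51·886731088897) = (1023286908188737, 90446638984959)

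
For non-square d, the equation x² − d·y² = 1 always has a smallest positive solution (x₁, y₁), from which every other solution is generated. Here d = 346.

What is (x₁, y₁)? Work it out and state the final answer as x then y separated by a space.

√346 = [18; 1,1,1,1,36, …], period ℓ=5 (odd) → k=9
i=0: a=18 ⇒ p=18, q=1
i=1: a=1 ⇒ p=19, q=1
i=2: a=1 ⇒ p=37, q=2
i=3: a=1 ⇒ p=56, q=3
i=4: a=1 ⇒ p=93, q=5
i=5: a=36 ⇒ p=3404, q=183
…
i=8: a=1 ⇒ p=10398, q=559
i=9: a=1 ⇒ p=17299, q=930
→ (17299, 930).  Check: 17299²=299255401, 346·930²=299255400, difference 1.

17299 930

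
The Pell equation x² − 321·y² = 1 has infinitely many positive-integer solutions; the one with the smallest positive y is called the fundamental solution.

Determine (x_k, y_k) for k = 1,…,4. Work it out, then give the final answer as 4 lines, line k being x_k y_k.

215 12
92449 5160
39752855 2218788
17093635201 954073680

√321 = [17; 1,10,1,34, …], period ℓ=4 (even) → k=3
a_0=17:  p_0=17·1+0=17,  q_0=17·0+1=1
…
a_2=10:  p_2=10·18+17=197,  q_2=10·1+1=11
a_3=1:  p_3=1·197+18=215,  q_3=1·11+1=12
fundamental: x₁=215, y₁=12  (since 46225 − 321·144 = 1)
(x_2, y_2) = (215·215 + 321·12·12, 215·12 + 12·215) = (92449, 5160)
(x_3, y_3) = (215·92449 + 321·12·5160, 215·5160 + 12·92449) = (39752855, 2218788)
(x_4, y_4) = (215·39752855 + 321·12·2218788, 215·2218788 + 12·39752855) = (17093635201, 954073680)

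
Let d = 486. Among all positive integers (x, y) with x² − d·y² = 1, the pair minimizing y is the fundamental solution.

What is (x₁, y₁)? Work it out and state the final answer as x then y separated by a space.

485 22

[22; 22,44] for √486; ℓ=2 ⇒ convergent index 1
a_0=22:  p_0=22·1+0=22,  q_0=22·0+1=1
a_1=22:  p_1=22·22+1=485,  q_1=22·1+0=22
→ (485, 22).  Check: 485²=235225, 486·22²=235224, difference 1.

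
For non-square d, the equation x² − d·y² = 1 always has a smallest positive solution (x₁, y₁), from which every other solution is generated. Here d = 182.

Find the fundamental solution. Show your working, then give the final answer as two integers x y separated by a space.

√182 = [13; 2,26, …], period ℓ=2 (even) → k=1
k=0  a_k=13  p_k/q_k = 13/1
k=1  a_k=2  p_k/q_k = 27/2
→ (27, 2).  Check: 27²=729, 182·2²=728, difference 1.

27 2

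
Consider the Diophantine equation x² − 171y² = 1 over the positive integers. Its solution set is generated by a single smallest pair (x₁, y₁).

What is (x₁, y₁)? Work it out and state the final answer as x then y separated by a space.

d=171: √d = [13; 13,26] (ℓ=2, even), read p_1/q_1
i=0: a=13 ⇒ p=13, q=1
i=1: a=13 ⇒ p=170, q=13
fundamental: x₁=170, y₁=13  (since 28900 − 171·169 = 1)

170 13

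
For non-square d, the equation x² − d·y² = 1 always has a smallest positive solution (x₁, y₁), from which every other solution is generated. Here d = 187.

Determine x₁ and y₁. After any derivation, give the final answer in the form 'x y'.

1682 123

√187 → a₀=13, period (1,2,13,2,1,26); ℓ=6 even so k=5
step 0: (13, 1)  from 13·(1,0) + (0,1)
…
step 2: (41, 3)  from 2·(14,1) + (13,1)
step 3: (547, 40)  from 13·(41,3) + (14,1)
step 4: (1135, 83)  from 2·(547,40) + (41,3)
step 5: (1682, 123)  from 1·(1135,83) + (547,40)
fundamental: x₁=1682, y₁=123  (since 2829124 − 187·15129 = 1)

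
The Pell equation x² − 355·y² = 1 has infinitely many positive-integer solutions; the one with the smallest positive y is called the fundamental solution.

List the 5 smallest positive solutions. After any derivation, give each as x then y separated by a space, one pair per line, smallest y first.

954809 50676
1823320452961 96771801768
3481845556741524089 184797174548553948
6648994948371812427335041 352892010866963721270096
12697040435316401858305944800249 673888936007564730309809629380

d=355: √d = [18; 1,5,3,3,1,6,1,3,3,5,1,36] (ℓ=12, even), read p_11/q_11
i=0: a=18 ⇒ p=18, q=1
…
i=2: a=5 ⇒ p=113, q=6
…
i=5: a=1 ⇒ p=1545, q=82
…
i=10: a=5 ⇒ p=803418, q=42641
i=11: a=1 ⇒ p=954809, q=50676
→ (954809, 50676).  Check: 954809²=911660226481, 355·50676²=911660226480, difference 1.
(954809+50676√355)^2 = 1823320452961 + 96771801768√355
(954809+50676√355)^3 = 3481845556741524089 + 184797174548553948√355
(954809+50676√355)^4 = 6648994948371812427335041 + 352892010866963721270096√355
(954809+50676√355)^5 = 12697040435316401858305944800249 + 673888936007564730309809629380√355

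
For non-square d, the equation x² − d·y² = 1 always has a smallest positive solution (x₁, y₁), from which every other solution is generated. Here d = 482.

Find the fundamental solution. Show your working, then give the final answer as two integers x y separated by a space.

483 22

√482 = [21; 1,20,1,42, …], period ℓ=4 (even) → k=3
step 0: (21, 1)  from 21·(1,0) + (0,1)
step 1: (22, 1)  from 1·(21,1) + (1,0)
step 2: (461, 21)  from 20·(22,1) + (21,1)
step 3: (483, 22)  from 1·(461,21) + (22,1)
→ (483, 22).  Check: 483²=233289, 482·22²=233288, difference 1.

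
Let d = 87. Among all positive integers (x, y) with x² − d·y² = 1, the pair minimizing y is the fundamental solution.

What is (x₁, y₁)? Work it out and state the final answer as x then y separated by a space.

d=87: √d = [9; 3,18] (ℓ=2, even), read p_1/q_1
step 0: (9, 1)  from 9·(1,0) + (0,1)
step 1: (28, 3)  from 3·(9,1) + (1,0)
fundamental: x₁=28, y₁=3  (since 784 − 87·9 = 1)

28 3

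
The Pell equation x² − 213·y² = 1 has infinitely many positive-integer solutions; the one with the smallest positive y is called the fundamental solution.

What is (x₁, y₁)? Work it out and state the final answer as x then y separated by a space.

√213 → a₀=14, period (1,1,2,6,1,8,1,6,2,1,1,28); ℓ=12 even so k=11
i=0: a=14 ⇒ p=14, q=1
i=1: a=1 ⇒ p=15, q=1
…
i=3: a=2 ⇒ p=73, q=5
i=4: a=6 ⇒ p=467, q=32
i=5: a=1 ⇒ p=540, q=37
i=6: a=8 ⇒ p=4787, q=328
…
i=8: a=6 ⇒ p=36749, q=2518
…
i=10: a=1 ⇒ p=115574, q=7919
i=11: a=1 ⇒ p=194399, q=13320
fundamental: x₁=194399, y₁=13320  (since 37790971201 − 213·177422400 = 1)

194399 13320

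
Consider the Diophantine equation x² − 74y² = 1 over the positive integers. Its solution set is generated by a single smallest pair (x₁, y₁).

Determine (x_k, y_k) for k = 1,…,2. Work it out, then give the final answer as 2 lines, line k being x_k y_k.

√74 = [8; 1,1,1,1,16, …], period ℓ=5 (odd) → k=9
a_0=8:  p_0=8·1+0=8,  q_0=8·0+1=1
a_1=1:  p_1=1·8+1=9,  q_1=1·1+0=1
…
a_4=1:  p_4=1·26+17=43,  q_4=1·3+2=5
a_5=16:  p_5=16·43+26=714,  q_5=16·5+3=83
a_6=1:  p_6=1·714+43=757,  q_6=1·83+5=88
…
a_8=1:  p_8=1·1471+757=2228,  q_8=1·171+88=259
a_9=1:  p_9=1·2228+1471=3699,  q_9=1·259+171=430
→ (3699, 430).  Check: 3699²=13682601, 74·430²=13682600, difference 1.
(3699+430√74)^2 = 27365201 + 3181140√74

3699 430
27365201 3181140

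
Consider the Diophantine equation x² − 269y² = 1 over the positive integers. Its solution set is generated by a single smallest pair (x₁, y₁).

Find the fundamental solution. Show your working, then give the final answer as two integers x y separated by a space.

√269 → a₀=16, period (2,2,32); ℓ=3 odd so k=5
i=0: a=16 ⇒ p=16, q=1
…
i=4: a=2 ⇒ p=5396, q=329
i=5: a=2 ⇒ p=13449, q=820
fundamental: x₁=13449, y₁=820  (since 180875601 − 269·672400 = 1)

13449 820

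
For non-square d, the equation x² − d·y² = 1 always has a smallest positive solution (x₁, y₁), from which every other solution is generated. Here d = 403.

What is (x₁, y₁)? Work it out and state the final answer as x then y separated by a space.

d=403: √d = [20; 13,2,1,3,1,3,1,2,13,40] (ℓ=10, even), read p_9/q_9
k=0  a_k=20  p_k/q_k = 20/1
k=1  a_k=13  p_k/q_k = 261/13
k=2  a_k=2  p_k/q_k = 542/27
k=3  a_k=1  p_k/q_k = 803/40
k=4  a_k=3  p_k/q_k = 2951/147
…
k=7  a_k=1  p_k/q_k = 17967/895
k=8  a_k=2  p_k/q_k = 50147/2498
k=9  a_k=13  p_k/q_k = 669878/33369
(x₁, y₁) = (669878, 33369);  669878² − 403·33369² = 1 ✓

669878 33369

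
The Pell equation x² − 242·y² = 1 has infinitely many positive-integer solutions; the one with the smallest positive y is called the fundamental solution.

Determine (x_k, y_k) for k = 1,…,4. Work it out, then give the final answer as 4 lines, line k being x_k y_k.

19601 1260
768398401 49394520
30122754096401 1936363971780
1180872205318713601 75909340372325040

d=242: √d = [15; 1,1,3,1,14,1,3,1,1,30] (ℓ=10, even), read p_9/q_9
step 0: (15, 1)  from 15·(1,0) + (0,1)
…
step 2: (31, 2)  from 1·(16,1) + (15,1)
…
step 5: (2069, 133)  from 14·(140,9) + (109,7)
step 6: (2209, 142)  from 1·(2069,133) + (140,9)
step 7: (8696, 559)  from 3·(2209,142) + (2069,133)
step 8: (10905, 701)  from 1·(8696,559) + (2209,142)
step 9: (19601, 1260)  from 1·(10905,701) + (8696,559)
fundamental: x₁=19601, y₁=1260  (since 384199201 − 242·1587600 = 1)
(x_2, y_2) = (19601·19601 + 242·1260·1260, 19601·1260 + 1260·19601) = (768398401, 49394520)
(x_3, y_3) = (19601·768398401 + 242·1260·49394520, 19601·49394520 + 1260·768398401) = (30122754096401, 1936363971780)
(x_4, y_4) = (19601·30122754096401 + 242·1260·1936363971780, 19601·1936363971780 + 1260·30122754096401) = (1180872205318713601, 75909340372325040)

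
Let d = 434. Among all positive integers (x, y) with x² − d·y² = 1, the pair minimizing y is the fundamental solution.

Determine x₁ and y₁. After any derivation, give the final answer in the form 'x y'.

√434 → a₀=20, period (1,4,1,40); ℓ=4 even so k=3
step 0: (20, 1)  from 20·(1,0) + (0,1)
step 1: (21, 1)  from 1·(20,1) + (1,0)
step 2: (104, 5)  from 4·(21,1) + (20,1)
step 3: (125, 6)  from 1·(104,5) + (21,1)
→ (125, 6).  Check: 125²=15625, 434·6²=15624, difference 1.

125 6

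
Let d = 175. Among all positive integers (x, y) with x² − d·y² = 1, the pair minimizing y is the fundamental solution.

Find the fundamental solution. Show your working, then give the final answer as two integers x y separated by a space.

d=175: √d = [13; 4,2,1,2,4,26] (ℓ=6, even), read p_5/q_5
a_0=13:  p_0=13·1+0=13,  q_0=13·0+1=1
a_1=4:  p_1=4·13+1=53,  q_1=4·1+0=4
…
a_3=1:  p_3=1·119+53=172,  q_3=1·9+4=13
a_4=2:  p_4=2·172+119=463,  q_4=2·13+9=35
a_5=4:  p_5=4·463+172=2024,  q_5=4·35+13=153
(x₁, y₁) = (2024, 153);  2024² − 175·153² = 1 ✓

2024 153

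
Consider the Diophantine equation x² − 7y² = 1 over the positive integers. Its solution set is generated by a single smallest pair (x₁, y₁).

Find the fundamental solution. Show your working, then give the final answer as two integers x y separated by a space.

8 3

√7 → a₀=2, period (1,1,1,4); ℓ=4 even so k=3
a_0=2:  p_0=2·1+0=2,  q_0=2·0+1=1
…
a_2=1:  p_2=1·3+2=5,  q_2=1·1+1=2
a_3=1:  p_3=1·5+3=8,  q_3=1·2+1=3
→ (8, 3).  Check: 8²=64, 7·3²=63, difference 1.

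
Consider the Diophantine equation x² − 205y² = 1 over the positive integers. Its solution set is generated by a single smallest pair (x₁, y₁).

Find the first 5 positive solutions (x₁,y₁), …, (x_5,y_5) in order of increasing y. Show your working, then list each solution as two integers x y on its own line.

d=205: √d = [14; 3,6,1,4,1,6,3,28] (ℓ=8, even), read p_7/q_7
step 0: (14, 1)  from 14·(1,0) + (0,1)
step 1: (43, 3)  from 3·(14,1) + (1,0)
step 2: (272, 19)  from 6·(43,3) + (14,1)
step 3: (315, 22)  from 1·(272,19) + (43,3)
step 4: (1532, 107)  from 4·(315,22) + (272,19)
step 5: (1847, 129)  from 1·(1532,107) + (315,22)
step 6: (12614, 881)  from 6·(1847,129) + (1532,107)
step 7: (39689, 2772)  from 3·(12614,881) + (1847,129)
(x₁, y₁) = (39689, 2772);  39689² − 205·2772² = 1 ✓
k=2:  x_2 = 39689·39689+205·2772·2772 = 3150433441,  y_2 = 39689·2772+2772·39689 = 220035816
k=3:  x_3 = 39689·3150433441+205·2772·220035816 = 250075105640009,  y_3 = 39689·220035816+2772·3150433441 = 17466002999676
k=4:  x_4 = 39689·250075105640009+205·2772·17466002999676 = 19850461732342200961,  y_4 = 39689·17466002999676+2772·250075105640009 = 1386416385888245712
k=5:  x_5 = 39689·19850461732342200961+205·2772·1386416385888245712 = 1575689951139784122242249,  y_5 = 39689·1386416385888245712+2772·19850461732342200961 = 110050959861571165127460

39689 2772
3150433441 220035816
250075105640009 17466002999676
19850461732342200961 1386416385888245712
1575689951139784122242249 110050959861571165127460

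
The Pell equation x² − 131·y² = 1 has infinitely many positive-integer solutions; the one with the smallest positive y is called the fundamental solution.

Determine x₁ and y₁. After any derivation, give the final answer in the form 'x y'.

[11; 2,4,11,4,2,22] for √131; ℓ=6 ⇒ convergent index 5
k=0  a_k=11  p_k/q_k = 11/1
k=1  a_k=2  p_k/q_k = 23/2
k=2  a_k=4  p_k/q_k = 103/9
k=3  a_k=11  p_k/q_k = 1156/101
k=4  a_k=4  p_k/q_k = 4727/413
k=5  a_k=2  p_k/q_k = 10610/927
fundamental: x₁=10610, y₁=927  (since 112572100 − 131·859329 = 1)

10610 927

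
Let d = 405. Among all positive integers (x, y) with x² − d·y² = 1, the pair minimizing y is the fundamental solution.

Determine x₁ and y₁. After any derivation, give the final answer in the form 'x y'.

√405 → a₀=20, period (8,40); ℓ=2 even so k=1
a_0=20:  p_0=20·1+0=20,  q_0=20·0+1=1
a_1=8:  p_1=8·20+1=161,  q_1=8·1+0=8
→ (161, 8).  Check: 161²=25921, 405·8²=25920, difference 1.

161 8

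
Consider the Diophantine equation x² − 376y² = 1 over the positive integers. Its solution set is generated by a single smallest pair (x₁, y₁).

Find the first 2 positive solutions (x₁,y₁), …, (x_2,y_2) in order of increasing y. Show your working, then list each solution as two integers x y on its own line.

√376 = [19; 2,1,1,3,1,…,1,2,38, …], period ℓ=16 (even) → k=15
step 0: (19, 1)  from 19·(1,0) + (0,1)
step 1: (39, 2)  from 2·(19,1) + (1,0)
step 2: (58, 3)  from 1·(39,2) + (19,1)
…
step 4: (349, 18)  from 3·(97,5) + (58,3)
…
step 6: (1241, 64)  from 2·(446,23) + (349,18)
step 7: (2928, 151)  from 2·(1241,64) + (446,23)
step 8: (12953, 668)  from 4·(2928,151) + (1241,64)
step 9: (28834, 1487)  from 2·(12953,668) + (2928,151)
step 10: (70621, 3642)  from 2·(28834,1487) + (12953,668)
step 11: (99455, 5129)  from 1·(70621,3642) + (28834,1487)
…
step 13: (468441, 24158)  from 1·(368986,19029) + (99455,5129)
step 14: (837427, 43187)  from 1·(468441,24158) + (368986,19029)
step 15: (2143295, 110532)  from 2·(837427,43187) + (468441,24158)
→ (2143295, 110532).  Check: 2143295²=4593713457025, 376·110532²=4593713457024, difference 1.
(x_2, y_2) = (2143295·2143295 + 376·110532·110532, 2143295·110532 + 110532·2143295) = (9187426914049, 473805365880)

2143295 110532
9187426914049 473805365880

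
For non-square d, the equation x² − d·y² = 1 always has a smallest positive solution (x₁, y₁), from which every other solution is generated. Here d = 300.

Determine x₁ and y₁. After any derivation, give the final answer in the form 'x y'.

√300 → a₀=17, period (3,8,3,34); ℓ=4 even so k=3
k=0  a_k=17  p_k/q_k = 17/1
…
k=2  a_k=8  p_k/q_k = 433/25
k=3  a_k=3  p_k/q_k = 1351/78
(x₁, y₁) = (1351, 78);  1351² − 300·78² = 1 ✓

1351 78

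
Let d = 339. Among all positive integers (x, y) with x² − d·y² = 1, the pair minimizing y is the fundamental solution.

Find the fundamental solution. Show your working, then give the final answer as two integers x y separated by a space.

97970 5321

d=339: √d = [18; 2,2,2,1,17,1,2,2,2,36] (ℓ=10, even), read p_9/q_9
k=0  a_k=18  p_k/q_k = 18/1
…
k=2  a_k=2  p_k/q_k = 92/5
k=3  a_k=2  p_k/q_k = 221/12
k=4  a_k=1  p_k/q_k = 313/17
…
k=8  a_k=2  p_k/q_k = 40359/2192
k=9  a_k=2  p_k/q_k = 97970/5321
→ (97970, 5321).  Check: 97970²=9598120900, 339·5321²=9598120899, difference 1.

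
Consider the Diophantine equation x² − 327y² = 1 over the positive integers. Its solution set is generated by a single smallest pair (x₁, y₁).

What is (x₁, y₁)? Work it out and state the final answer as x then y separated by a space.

217 12

d=327: √d = [18; 12,36] (ℓ=2, even), read p_1/q_1
k=0  a_k=18  p_k/q_k = 18/1
k=1  a_k=12  p_k/q_k = 217/12
→ (217, 12).  Check: 217²=47089, 327·12²=47088, difference 1.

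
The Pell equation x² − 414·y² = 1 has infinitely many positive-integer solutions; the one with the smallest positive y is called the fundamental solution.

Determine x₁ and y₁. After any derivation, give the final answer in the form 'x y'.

[20; 2,1,7,2,7,1,2,40] for √414; ℓ=8 ⇒ convergent index 7
i=0: a=20 ⇒ p=20, q=1
…
i=3: a=7 ⇒ p=468, q=23
i=4: a=2 ⇒ p=997, q=49
i=5: a=7 ⇒ p=7447, q=366
i=6: a=1 ⇒ p=8444, q=415
i=7: a=2 ⇒ p=24335, q=1196
→ (24335, 1196).  Check: 24335²=592192225, 414·1196²=592192224, difference 1.

24335 1196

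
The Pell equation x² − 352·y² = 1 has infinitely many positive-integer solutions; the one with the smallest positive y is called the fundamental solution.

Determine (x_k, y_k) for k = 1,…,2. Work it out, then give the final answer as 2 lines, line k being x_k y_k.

77617 4137
12048797377 642203058

d=352: √d = [18; 1,3,5,9,5,3,1,36] (ℓ=8, even), read p_7/q_7
i=0: a=18 ⇒ p=18, q=1
i=1: a=1 ⇒ p=19, q=1
i=2: a=3 ⇒ p=75, q=4
i=3: a=5 ⇒ p=394, q=21
…
i=5: a=5 ⇒ p=18499, q=986
i=6: a=3 ⇒ p=59118, q=3151
i=7: a=1 ⇒ p=77617, q=4137
fundamental: x₁=77617, y₁=4137  (since 6024398689 − 352·17114769 = 1)
n=2: (77617,4137)∘(77617,4137) = (77617·77617+352·4137·4137, 77617·4137+4137·77617) = (12048797377,642203058)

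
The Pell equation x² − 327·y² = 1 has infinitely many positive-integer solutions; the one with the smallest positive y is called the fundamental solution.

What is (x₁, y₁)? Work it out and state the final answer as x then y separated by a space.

217 12

√327 = [18; 12,36, …], period ℓ=2 (even) → k=1
step 0: (18, 1)  from 18·(1,0) + (0,1)
step 1: (217, 12)  from 12·(18,1) + (1,0)
→ (217, 12).  Check: 217²=47089, 327·12²=47088, difference 1.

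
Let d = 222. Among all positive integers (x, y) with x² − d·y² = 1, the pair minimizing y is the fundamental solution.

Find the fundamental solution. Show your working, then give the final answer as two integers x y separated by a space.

[14; 1,8,1,28] for √222; ℓ=4 ⇒ convergent index 3
a_0=14:  p_0=14·1+0=14,  q_0=14·0+1=1
a_1=1:  p_1=1·14+1=15,  q_1=1·1+0=1
a_2=8:  p_2=8·15+14=134,  q_2=8·1+1=9
a_3=1:  p_3=1·134+15=149,  q_3=1·9+1=10
→ (149, 10).  Check: 149²=22201, 222·10²=22200, difference 1.

149 10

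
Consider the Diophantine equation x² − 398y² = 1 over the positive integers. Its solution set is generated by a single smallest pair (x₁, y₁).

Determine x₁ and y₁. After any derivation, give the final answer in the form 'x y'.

399 20

√398 = [19; 1,18,1,38, …], period ℓ=4 (even) → k=3
a_0=19:  p_0=19·1+0=19,  q_0=19·0+1=1
…
a_2=18:  p_2=18·20+19=379,  q_2=18·1+1=19
a_3=1:  p_3=1·379+20=399,  q_3=1·19+1=20
fundamental: x₁=399, y₁=20  (since 159201 − 398·400 = 1)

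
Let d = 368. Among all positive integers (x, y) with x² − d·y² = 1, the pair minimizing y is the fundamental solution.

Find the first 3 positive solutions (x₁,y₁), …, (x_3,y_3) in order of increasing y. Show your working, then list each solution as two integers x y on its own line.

1151 60
2649601 138120
6099380351 317952180

[19; 5,2,5,38] for √368; ℓ=4 ⇒ convergent index 3
a_0=19:  p_0=19·1+0=19,  q_0=19·0+1=1
a_1=5:  p_1=5·19+1=96,  q_1=5·1+0=5
a_2=2:  p_2=2·96+19=211,  q_2=2·5+1=11
a_3=5:  p_3=5·211+96=1151,  q_3=5·11+5=60
(x₁, y₁) = (1151, 60);  1151² − 368·60² = 1 ✓
n=2: (1151,60)∘(1151,60) = (1151·1151+368·60·60, 1151·60+60·1151) = (2649601,138120)
n=3: (2649601,138120)∘(1151,60) = (1151·2649601+368·60·138120, 1151·138120+60·2649601) = (6099380351,317952180)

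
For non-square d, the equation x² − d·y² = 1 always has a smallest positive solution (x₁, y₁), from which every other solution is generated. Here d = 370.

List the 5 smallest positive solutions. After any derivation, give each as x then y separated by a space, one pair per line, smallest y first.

213859 11118
91471343761 4755368724
39123940210553539 2033956799880714
16734013458886067250241 869959934526623861928
7157438768568706971928026499 372097523273824548176239590

√370 → a₀=19, period (4,4,38); ℓ=3 odd so k=5
step 0: (19, 1)  from 19·(1,0) + (0,1)
…
step 4: (50339, 2617)  from 4·(12503,650) + (327,17)
step 5: (213859, 11118)  from 4·(50339,2617) + (12503,650)
(x₁, y₁) = (213859, 11118);  213859² − 370·11118² = 1 ✓
(213859+11118√370)^2 = 91471343761 + 4755368724√370
(213859+11118√370)^3 = 39123940210553539 + 2033956799880714√370
(213859+11118√370)^4 = 16734013458886067250241 + 869959934526623861928√370
(213859+11118√370)^5 = 7157438768568706971928026499 + 372097523273824548176239590√370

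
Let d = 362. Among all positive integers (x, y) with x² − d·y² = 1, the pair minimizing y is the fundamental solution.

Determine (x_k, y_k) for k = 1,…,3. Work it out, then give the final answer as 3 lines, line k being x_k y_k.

723 38
1045457 54948
1511730099 79454770

d=362: √d = [19; 38] (ℓ=1, odd), read p_1/q_1
step 0: (19, 1)  from 19·(1,0) + (0,1)
step 1: (723, 38)  from 38·(19,1) + (1,0)
fundamental: x₁=723, y₁=38  (since 522729 − 362·1444 = 1)
n=2: (723,38)∘(723,38) = (723·723+362·38·38, 723·38+38·723) = (1045457,54948)
n=3: (1045457,54948)∘(723,38) = (723·1045457+362·38·54948, 723·54948+38·1045457) = (1511730099,79454770)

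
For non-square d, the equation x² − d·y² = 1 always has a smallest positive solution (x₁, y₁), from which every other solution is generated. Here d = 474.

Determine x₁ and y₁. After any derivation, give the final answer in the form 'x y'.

193549 8890

√474 → a₀=21, period (1,3,2,1,1,…,3,1,42); ℓ=14 even so k=13
step 0: (21, 1)  from 21·(1,0) + (0,1)
…
step 5: (479, 22)  from 1·(283,13) + (196,9)
…
step 7: (5051, 232)  from 6·(762,35) + (479,22)
…
step 9: (10864, 499)  from 1·(5813,267) + (5051,232)
…
step 12: (149331, 6859)  from 3·(44218,2031) + (16677,766)
step 13: (193549, 8890)  from 1·(149331,6859) + (44218,2031)
fundamental: x₁=193549, y₁=8890  (since 37461215401 − 474·79032100 = 1)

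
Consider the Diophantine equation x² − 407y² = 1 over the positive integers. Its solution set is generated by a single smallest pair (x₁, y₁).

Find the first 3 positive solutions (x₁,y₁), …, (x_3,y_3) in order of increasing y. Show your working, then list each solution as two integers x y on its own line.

d=407: √d = [20; 5,1,2,1,5,40] (ℓ=6, even), read p_5/q_5
k=0  a_k=20  p_k/q_k = 20/1
…
k=4  a_k=1  p_k/q_k = 464/23
k=5  a_k=5  p_k/q_k = 2663/132
→ (2663, 132).  Check: 2663²=7091569, 407·132²=7091568, difference 1.
k=2:  x_2 = 2663·2663+407·132·132 = 14183137,  y_2 = 2663·132+132·2663 = 703032
k=3:  x_3 = 2663·14183137+407·132·703032 = 75539384999,  y_3 = 2663·703032+132·14183137 = 3744348300

2663 132
14183137 703032
75539384999 3744348300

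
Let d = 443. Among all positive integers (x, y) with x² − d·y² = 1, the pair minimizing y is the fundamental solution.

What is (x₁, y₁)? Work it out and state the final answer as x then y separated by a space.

√443 → a₀=21, period (21,42); ℓ=2 even so k=1
a_0=21:  p_0=21·1+0=21,  q_0=21·0+1=1
a_1=21:  p_1=21·21+1=442,  q_1=21·1+0=21
(x₁, y₁) = (442, 21);  442² − 443·21² = 1 ✓

442 21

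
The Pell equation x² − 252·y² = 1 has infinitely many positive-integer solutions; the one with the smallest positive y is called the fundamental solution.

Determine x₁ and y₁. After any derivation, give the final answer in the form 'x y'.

127 8

√252 = [15; 1,6,1,30, …], period ℓ=4 (even) → k=3
k=0  a_k=15  p_k/q_k = 15/1
…
k=2  a_k=6  p_k/q_k = 111/7
k=3  a_k=1  p_k/q_k = 127/8
→ (127, 8).  Check: 127²=16129, 252·8²=16128, difference 1.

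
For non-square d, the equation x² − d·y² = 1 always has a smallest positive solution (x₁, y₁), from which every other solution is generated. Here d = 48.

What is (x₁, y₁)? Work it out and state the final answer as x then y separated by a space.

[6; 1,12] for √48; ℓ=2 ⇒ convergent index 1
a_0=6:  p_0=6·1+0=6,  q_0=6·0+1=1
a_1=1:  p_1=1·6+1=7,  q_1=1·1+0=1
fundamental: x₁=7, y₁=1  (since 49 − 48·1 = 1)

7 1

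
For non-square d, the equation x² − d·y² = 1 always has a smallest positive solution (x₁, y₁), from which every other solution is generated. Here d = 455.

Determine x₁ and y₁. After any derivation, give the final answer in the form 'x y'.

64 3

√455 → a₀=21, period (3,42); ℓ=2 even so k=1
a_0=21:  p_0=21·1+0=21,  q_0=21·0+1=1
a_1=3:  p_1=3·21+1=64,  q_1=3·1+0=3
(x₁, y₁) = (64, 3);  64² − 455·3² = 1 ✓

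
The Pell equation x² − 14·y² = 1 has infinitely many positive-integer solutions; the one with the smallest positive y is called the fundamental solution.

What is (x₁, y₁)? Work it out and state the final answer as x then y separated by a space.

√14 → a₀=3, period (1,2,1,6); ℓ=4 even so k=3
step 0: (3, 1)  from 3·(1,0) + (0,1)
…
step 2: (11, 3)  from 2·(4,1) + (3,1)
step 3: (15, 4)  from 1·(11,3) + (4,1)
(x₁, y₁) = (15, 4);  15² − 14·4² = 1 ✓

15 4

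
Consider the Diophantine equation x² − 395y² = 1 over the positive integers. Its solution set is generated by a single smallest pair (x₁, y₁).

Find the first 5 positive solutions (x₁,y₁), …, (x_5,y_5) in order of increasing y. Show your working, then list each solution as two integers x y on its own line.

159 8
50561 2544
16078239 808984
5112829441 257254368
1625863683999 81806080040

[19; 1,6,1,38] for √395; ℓ=4 ⇒ convergent index 3
i=0: a=19 ⇒ p=19, q=1
i=1: a=1 ⇒ p=20, q=1
i=2: a=6 ⇒ p=139, q=7
i=3: a=1 ⇒ p=159, q=8
→ (159, 8).  Check: 159²=25281, 395·8²=25280, difference 1.
(x_2, y_2) = (159·159 + 395·8·8, 159·8 + 8·159) = (50561, 2544)
(x_3, y_3) = (159·50561 + 395·8·2544, 159·2544 + 8·50561) = (16078239, 808984)
(x_4, y_4) = (159·16078239 + 395·8·808984, 159·808984 + 8·16078239) = (5112829441, 257254368)
(x_5, y_5) = (159·5112829441 + 395·8·257254368, 159·257254368 + 8·5112829441) = (1625863683999, 81806080040)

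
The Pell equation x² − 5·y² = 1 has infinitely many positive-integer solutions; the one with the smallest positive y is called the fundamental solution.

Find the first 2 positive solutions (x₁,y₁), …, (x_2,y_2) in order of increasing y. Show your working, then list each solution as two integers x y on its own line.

√5 = [2; 4, …], period ℓ=1 (odd) → k=1
k=0  a_k=2  p_k/q_k = 2/1
k=1  a_k=4  p_k/q_k = 9/4
(x₁, y₁) = (9, 4);  9² − 5·4² = 1 ✓
(9+4√5)^2 = 161 + 72√5

9 4
161 72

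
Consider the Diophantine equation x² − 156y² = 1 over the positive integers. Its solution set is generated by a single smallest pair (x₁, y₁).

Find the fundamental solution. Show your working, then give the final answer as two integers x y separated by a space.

d=156: √d = [12; 2,24] (ℓ=2, even), read p_1/q_1
k=0  a_k=12  p_k/q_k = 12/1
k=1  a_k=2  p_k/q_k = 25/2
fundamental: x₁=25, y₁=2  (since 625 − 156·4 = 1)

25 2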